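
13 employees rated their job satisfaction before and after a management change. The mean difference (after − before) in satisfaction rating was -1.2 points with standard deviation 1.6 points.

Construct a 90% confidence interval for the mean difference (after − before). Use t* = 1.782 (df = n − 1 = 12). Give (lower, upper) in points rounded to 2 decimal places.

This is a matched-pairs design, so SE = s_d/√n = 1.6/√13 = 0.4438.
Margin = 1.782 × 0.4438 = 0.7909; the interval is -1.2 ± 0.7909 = (-1.99, -0.41).

(-1.99, -0.41)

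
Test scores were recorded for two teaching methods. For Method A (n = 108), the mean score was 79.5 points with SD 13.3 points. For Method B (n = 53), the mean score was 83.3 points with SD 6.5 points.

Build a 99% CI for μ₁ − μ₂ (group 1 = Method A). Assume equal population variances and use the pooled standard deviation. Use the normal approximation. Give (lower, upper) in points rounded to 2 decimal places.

Pooled variance s_p² = [107·13.3² + 52·6.5²] / (108+53−2) = 132.8568, so s_p = 11.5264.
SE_diff = s_p·√(1/n₁ + 1/n₂) = 11.5264·√(1/108 + 1/53) = 1.9331.
z* = 2.576; margin = 2.576 × 1.9331 = 4.9797.
Difference = 79.5 − 83.3 = -3.8000.
-3.8000 ± 4.9797 → (-8.78, 1.18).

(-8.78, 1.18)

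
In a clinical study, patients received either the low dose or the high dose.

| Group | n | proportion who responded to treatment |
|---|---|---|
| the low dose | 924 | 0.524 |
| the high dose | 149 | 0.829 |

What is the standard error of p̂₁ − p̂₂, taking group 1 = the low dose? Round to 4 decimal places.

The two standard errors are √(0.5240×0.4760/924) = 0.01643 and √(0.8290×0.1710/149) = 0.03084.
Because the samples are independent, SE_diff = √(0.01643² + 0.03084²) = 0.03494.

0.0349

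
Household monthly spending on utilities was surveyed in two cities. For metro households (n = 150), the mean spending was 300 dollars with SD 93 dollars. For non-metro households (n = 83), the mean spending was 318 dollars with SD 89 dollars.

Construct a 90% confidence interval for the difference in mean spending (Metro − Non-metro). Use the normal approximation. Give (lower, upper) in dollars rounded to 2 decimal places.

(-38.35, 2.35)

SE₁ = s₁/√n₁ = 93/√150 = 7.5934; SE₂ = 89/√83 = 9.7690.
Independent samples, unequal variances: SE_diff = √(SE₁² + SE₂²) = √(57.65972356 + 95.433361) = 12.3731.
z* = 1.645, so margin of error = 1.645 × 12.3731 = 20.3537.
Difference in means = 300 − 318 = -18.0000.
-18.0000 ± 20.3537 → (-38.35, 2.35).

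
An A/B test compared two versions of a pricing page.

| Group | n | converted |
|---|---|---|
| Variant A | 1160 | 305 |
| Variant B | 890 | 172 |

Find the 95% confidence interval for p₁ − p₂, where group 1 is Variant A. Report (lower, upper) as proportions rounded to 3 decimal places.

(0.033, 0.106)

p̂₁ = 305/1160 = 0.2629 and p̂₂ = 172/890 = 0.1933.
SE₁ = √(p̂₁(1−p̂₁)/n₁) = √(0.2629·0.7371/1160) = 0.01292; SE₂ = √(0.1933·0.8067/890) = 0.01324.
Independent samples: SE of the difference = √(SE₁² + SE₂²) = √(0.0001669264 + 0.0001752976) = 0.01850.
z* for 95% confidence is 1.960, so the margin of error is 1.960 × 0.01850 = 0.03626.
Point estimate p̂₁ − p̂₂ = 0.2629 − 0.1933 = 0.0696.
0.0696 ± 0.03626 → (0.033, 0.106).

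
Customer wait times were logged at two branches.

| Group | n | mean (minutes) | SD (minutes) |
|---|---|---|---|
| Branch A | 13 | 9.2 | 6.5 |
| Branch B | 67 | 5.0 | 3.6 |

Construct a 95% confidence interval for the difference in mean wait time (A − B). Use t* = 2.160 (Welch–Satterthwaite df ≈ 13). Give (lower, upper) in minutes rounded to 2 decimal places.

(0.19, 8.21)

Standard errors of each mean: 6.5/√13 = 1.8028 and 3.6/√67 = 0.4398.
SE(x̄₁ − x̄₂) = √(1.8028² + 0.4398²) = 1.8557 for independent samples with unequal variances.
With t* = 2.160, the margin is 2.160 × 1.8557 = 4.0083.
x̄₁ − x̄₂ = 9.2 − 5.0 = 4.2000; the interval is 4.2000 ± 4.0083 = (0.19, 8.21).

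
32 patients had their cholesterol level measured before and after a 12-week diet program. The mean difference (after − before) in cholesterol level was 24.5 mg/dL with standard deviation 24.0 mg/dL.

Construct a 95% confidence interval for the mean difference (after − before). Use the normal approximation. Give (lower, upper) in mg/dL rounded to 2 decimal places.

Paired design: SE = s_d/√n = 24.0/√32 = 4.2426.
z* = 1.960; margin of error = 1.960 × 4.2426 = 8.3155.
24.5 ± 8.3155 → (16.18, 32.82).

(16.18, 32.82)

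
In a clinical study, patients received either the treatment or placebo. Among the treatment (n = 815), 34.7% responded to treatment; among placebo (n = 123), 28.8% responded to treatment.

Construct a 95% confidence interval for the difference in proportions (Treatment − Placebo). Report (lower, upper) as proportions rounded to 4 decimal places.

(-0.0274, 0.1454)

The two standard errors are √(0.3470×0.6530/815) = 0.01667 and √(0.2880×0.7120/123) = 0.04083.
Because the samples are independent, SE_diff = √(0.01667² + 0.04083²) = 0.04410.
Using z* = 1.960 for 95%, ME = 1.960 × 0.04410 = 0.08644.
p̂₁ − p̂₂ = 0.0590; interval 0.0590 ± 0.08644 gives (-0.0274, 0.1454).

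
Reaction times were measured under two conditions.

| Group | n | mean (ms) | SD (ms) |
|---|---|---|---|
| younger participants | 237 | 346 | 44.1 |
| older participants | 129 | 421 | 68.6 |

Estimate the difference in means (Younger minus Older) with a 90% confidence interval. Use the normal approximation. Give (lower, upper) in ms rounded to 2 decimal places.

SE₁ = s₁/√n₁ = 44.1/√237 = 2.8646; SE₂ = 68.6/√129 = 6.0399.
Independent samples, unequal variances: SE_diff = √(SE₁² + SE₂²) = √(8.20593316 + 36.48039201) = 6.6848.
z* = 1.645, so margin of error = 1.645 × 6.6848 = 10.9965.
Difference in means = 346 − 421 = -75.0000.
-75.0000 ± 10.9965 → (-86.00, -64.00).

(-86.00, -64.00)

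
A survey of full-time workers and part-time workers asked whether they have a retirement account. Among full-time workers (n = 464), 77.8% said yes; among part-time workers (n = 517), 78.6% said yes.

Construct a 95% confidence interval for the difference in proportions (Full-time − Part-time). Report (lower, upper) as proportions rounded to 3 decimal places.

(-0.060, 0.044)

SE₁ = √(p̂₁(1−p̂₁)/n₁) = √(0.7780·0.2220/464) = 0.01929; SE₂ = √(0.7860·0.2140/517) = 0.01804.
Independent samples: SE of the difference = √(SE₁² + SE₂²) = √(0.0003721041 + 0.0003254416) = 0.02641.
z* for 95% confidence is 1.960, so the margin of error is 1.960 × 0.02641 = 0.05176.
Point estimate p̂₁ − p̂₂ = 0.7780 − 0.7860 = -0.0080.
-0.0080 ± 0.05176 → (-0.060, 0.044).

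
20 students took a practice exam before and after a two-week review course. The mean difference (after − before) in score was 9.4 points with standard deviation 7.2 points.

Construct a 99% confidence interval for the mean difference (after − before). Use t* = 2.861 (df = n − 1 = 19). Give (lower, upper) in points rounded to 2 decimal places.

(4.79, 14.01)

This is a matched-pairs design, so SE = s_d/√n = 7.2/√20 = 1.6100.
Margin = 2.861 × 1.6100 = 4.6062; the interval is 9.4 ± 4.6062 = (4.79, 14.01).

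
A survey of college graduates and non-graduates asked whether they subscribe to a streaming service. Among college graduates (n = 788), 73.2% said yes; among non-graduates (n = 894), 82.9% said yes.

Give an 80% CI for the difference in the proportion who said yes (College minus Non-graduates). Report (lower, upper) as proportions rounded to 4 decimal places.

Each SE is √(p̂(1−p̂)/n): √(0.7320·0.2680/788) = 0.01578 and √(0.8290·0.1710/894) = 0.01259.
SE(p̂₁ − p̂₂) = √(SE₁² + SE₂²) = √(0.0002490084 + 0.0001585081) = 0.02019, since the two samples are independent.
At 80% confidence z* = 1.282; margin = 1.282 × 0.02019 = 0.02588.
The difference is 0.7320 − 0.8290 = -0.0970, so the interval is -0.0970 ± 0.02588 = (-0.1229, -0.0711).

(-0.1229, -0.0711)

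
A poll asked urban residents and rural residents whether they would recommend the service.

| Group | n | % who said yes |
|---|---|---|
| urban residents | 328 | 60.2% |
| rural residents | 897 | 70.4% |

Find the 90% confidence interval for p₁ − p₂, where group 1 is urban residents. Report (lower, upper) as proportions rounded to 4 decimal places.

(-0.1530, -0.0510)

The two standard errors are √(0.6020×0.3980/328) = 0.02703 and √(0.7040×0.2960/897) = 0.01524.
Because the samples are independent, SE_diff = √(0.02703² + 0.01524²) = 0.03103.
Using z* = 1.645 for 90%, ME = 1.645 × 0.03103 = 0.05104.
p̂₁ − p̂₂ = -0.1020; interval -0.1020 ± 0.05104 gives (-0.1530, -0.0510).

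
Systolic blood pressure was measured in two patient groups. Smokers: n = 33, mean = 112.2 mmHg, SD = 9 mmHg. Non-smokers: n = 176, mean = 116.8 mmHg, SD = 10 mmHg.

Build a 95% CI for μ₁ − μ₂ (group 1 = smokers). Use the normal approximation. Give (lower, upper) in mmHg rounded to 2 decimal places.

(-8.01, -1.19)

SE₁ = s₁/√n₁ = 9/√33 = 1.5667; SE₂ = 10/√176 = 0.7538.
Independent samples, unequal variances: SE_diff = √(SE₁² + SE₂²) = √(2.45454889 + 0.56821444) = 1.7386.
z* = 1.960, so margin of error = 1.960 × 1.7386 = 3.4077.
Difference in means = 112.2 − 116.8 = -4.6000.
-4.6000 ± 3.4077 → (-8.01, -1.19).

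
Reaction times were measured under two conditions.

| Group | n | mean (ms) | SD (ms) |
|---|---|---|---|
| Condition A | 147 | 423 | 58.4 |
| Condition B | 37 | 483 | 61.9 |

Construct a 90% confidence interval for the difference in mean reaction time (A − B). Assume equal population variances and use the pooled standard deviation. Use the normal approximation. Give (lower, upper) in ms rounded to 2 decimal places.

(-77.88, -42.12)

s_p = √[((n₁−1)s₁² + (n₂−1)s₂²)/(n₁+n₂−2)] = √[(146·58.4² + 36·61.9²)/182] = 59.1088.
SE = 59.1088·√(1/147 + 1/37) = 10.8718.
With z* = 1.645, margin = 1.645 × 10.8718 = 17.8841.
x̄₁ − x̄₂ = 423 − 483 = -60.0000; interval -60.0000 ± 17.8841 = (-77.88, -42.12).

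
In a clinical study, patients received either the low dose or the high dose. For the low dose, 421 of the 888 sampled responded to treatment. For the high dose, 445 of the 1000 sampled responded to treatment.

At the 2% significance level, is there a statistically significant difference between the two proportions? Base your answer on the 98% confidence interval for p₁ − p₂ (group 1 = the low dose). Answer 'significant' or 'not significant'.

First, p̂₁ = 421/888 = 0.4741; p̂₂ = 445/1000 = 0.4450.
The two standard errors are √(0.4741×0.5259/888) = 0.01676 and √(0.4450×0.5550/1000) = 0.01572.
Because the samples are independent, SE_diff = √(0.01676² + 0.01572²) = 0.02298.
Using z* = 2.326 for 98%, ME = 2.326 × 0.02298 = 0.05345.
p̂₁ − p̂₂ = 0.0291; interval 0.0291 ± 0.05345 gives (-0.02435, 0.08255).
The interval (-0.02435, 0.08255) contains 0, so the difference is not significant.

not significant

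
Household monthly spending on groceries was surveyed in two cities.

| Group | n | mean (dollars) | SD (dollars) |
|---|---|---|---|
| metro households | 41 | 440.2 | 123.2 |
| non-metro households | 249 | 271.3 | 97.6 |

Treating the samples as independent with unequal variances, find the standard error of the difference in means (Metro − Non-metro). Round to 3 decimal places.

SE₁ = s₁/√n₁ = 123.2/√41 = 19.2406; SE₂ = 97.6/√249 = 6.1851.
Independent samples, unequal variances: SE_diff = √(SE₁² + SE₂²) = √(370.20068836 + 38.25546201) = 20.2103.

20.210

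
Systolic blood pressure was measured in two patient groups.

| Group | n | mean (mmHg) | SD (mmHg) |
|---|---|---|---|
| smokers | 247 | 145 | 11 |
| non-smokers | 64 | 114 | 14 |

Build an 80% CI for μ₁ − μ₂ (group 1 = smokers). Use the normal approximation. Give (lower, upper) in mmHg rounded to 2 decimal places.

SE₁ = s₁/√n₁ = 11/√247 = 0.6999; SE₂ = 14/√64 = 1.7500.
Independent samples, unequal variances: SE_diff = √(SE₁² + SE₂²) = √(0.48986001 + 3.0625) = 1.8848.
z* = 1.282, so margin of error = 1.282 × 1.8848 = 2.4163.
Difference in means = 145 − 114 = 31.0000.
31.0000 ± 2.4163 → (28.58, 33.42).

(28.58, 33.42)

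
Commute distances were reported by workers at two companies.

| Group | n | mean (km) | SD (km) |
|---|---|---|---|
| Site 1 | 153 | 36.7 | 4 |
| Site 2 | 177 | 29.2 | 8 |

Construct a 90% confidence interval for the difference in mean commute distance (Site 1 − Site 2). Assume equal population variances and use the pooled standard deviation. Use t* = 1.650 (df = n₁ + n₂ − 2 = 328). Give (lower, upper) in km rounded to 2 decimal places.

s_p = √[((n₁−1)s₁² + (n₂−1)s₂²)/(n₁+n₂−2)] = √[(152·4² + 176·8²)/328] = 6.4619.
SE = 6.4619·√(1/153 + 1/177) = 0.7133.
With t* = 1.650, margin = 1.650 × 0.7133 = 1.1769.
x̄₁ − x̄₂ = 36.7 − 29.2 = 7.5000; interval 7.5000 ± 1.1769 = (6.32, 8.68).

(6.32, 8.68)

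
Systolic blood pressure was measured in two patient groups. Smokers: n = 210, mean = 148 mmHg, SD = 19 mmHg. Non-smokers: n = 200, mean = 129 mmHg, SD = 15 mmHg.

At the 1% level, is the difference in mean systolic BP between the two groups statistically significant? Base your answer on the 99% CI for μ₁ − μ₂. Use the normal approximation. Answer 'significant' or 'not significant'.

SE₁ = s₁/√n₁ = 19/√210 = 1.3111; SE₂ = 15/√200 = 1.0607.
Independent samples, unequal variances: SE_diff = √(SE₁² + SE₂²) = √(1.71898321 + 1.12508449) = 1.6864.
z* = 2.576, so margin of error = 2.576 × 1.6864 = 4.3442.
Difference in means = 148 − 129 = 19.0000.
19.0000 ± 4.3442 → (14.6558, 23.3442).
The interval (14.6558, 23.3442) does not contain 0, so the difference is significant.

significant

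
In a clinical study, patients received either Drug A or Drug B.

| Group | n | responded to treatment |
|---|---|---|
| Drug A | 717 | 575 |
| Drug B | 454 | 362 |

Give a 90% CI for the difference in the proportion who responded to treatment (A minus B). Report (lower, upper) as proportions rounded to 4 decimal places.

First, p̂₁ = 575/717 = 0.8020; p̂₂ = 362/454 = 0.7974.
The two standard errors are √(0.8020×0.1980/717) = 0.01488 and √(0.7974×0.2026/454) = 0.01886.
Because the samples are independent, SE_diff = √(0.01488² + 0.01886²) = 0.02402.
Using z* = 1.645 for 90%, ME = 1.645 × 0.02402 = 0.03951.
p̂₁ − p̂₂ = 0.0046; interval 0.0046 ± 0.03951 gives (-0.0349, 0.0441).

(-0.0349, 0.0441)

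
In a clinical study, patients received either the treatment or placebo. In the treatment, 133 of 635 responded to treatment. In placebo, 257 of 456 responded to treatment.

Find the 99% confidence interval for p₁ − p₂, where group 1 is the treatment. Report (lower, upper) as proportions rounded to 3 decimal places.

p̂₁ = 133/635 = 0.2094 and p̂₂ = 257/456 = 0.5636.
SE₁ = √(p̂₁(1−p̂₁)/n₁) = √(0.2094·0.7906/635) = 0.01615; SE₂ = √(0.5636·0.4364/456) = 0.02322.
Independent samples: SE of the difference = √(SE₁² + SE₂²) = √(0.0002608225 + 0.0005391684) = 0.02828.
z* for 99% confidence is 2.576, so the margin of error is 2.576 × 0.02828 = 0.07285.
Point estimate p̂₁ − p̂₂ = 0.2094 − 0.5636 = -0.3542.
-0.3542 ± 0.07285 → (-0.427, -0.281).

(-0.427, -0.281)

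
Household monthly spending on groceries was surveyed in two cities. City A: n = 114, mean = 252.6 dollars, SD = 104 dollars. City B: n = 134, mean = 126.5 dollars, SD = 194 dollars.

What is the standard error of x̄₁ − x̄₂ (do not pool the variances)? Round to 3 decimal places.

19.384

Per-group SEs: s₁/√n₁ = 104/√114 = 9.7405, s₂/√n₂ = 194/√134 = 16.7590.
Unpooled SE of the difference: √(94.87734025 + 280.864081) = 19.3841.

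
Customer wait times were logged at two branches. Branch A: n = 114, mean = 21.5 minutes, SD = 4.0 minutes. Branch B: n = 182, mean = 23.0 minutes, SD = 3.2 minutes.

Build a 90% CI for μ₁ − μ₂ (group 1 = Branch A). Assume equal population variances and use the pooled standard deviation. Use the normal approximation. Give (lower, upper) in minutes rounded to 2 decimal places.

(-2.19, -0.81)

Pooled variance s_p² = [113·4.0² + 181·3.2²] / (114+182−2) = 12.4539, so s_p = 3.5290.
SE_diff = s_p·√(1/n₁ + 1/n₂) = 3.5290·√(1/114 + 1/182) = 0.4215.
z* = 1.645; margin = 1.645 × 0.4215 = 0.6934.
Difference = 21.5 − 23.0 = -1.5000.
-1.5000 ± 0.6934 → (-2.19, -0.81).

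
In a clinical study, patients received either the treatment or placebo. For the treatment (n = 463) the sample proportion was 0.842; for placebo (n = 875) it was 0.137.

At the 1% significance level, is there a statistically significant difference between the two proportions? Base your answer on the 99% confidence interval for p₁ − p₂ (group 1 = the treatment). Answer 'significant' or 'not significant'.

significant

The two standard errors are √(0.8420×0.1580/463) = 0.01695 and √(0.1370×0.8630/875) = 0.01162.
Because the samples are independent, SE_diff = √(0.01695² + 0.01162²) = 0.02055.
Using z* = 2.576 for 99%, ME = 2.576 × 0.02055 = 0.05294.
p̂₁ − p̂₂ = 0.7050; interval 0.7050 ± 0.05294 gives (0.65206, 0.75794).
The interval (0.65206, 0.75794) does not contain 0, so the difference is significant.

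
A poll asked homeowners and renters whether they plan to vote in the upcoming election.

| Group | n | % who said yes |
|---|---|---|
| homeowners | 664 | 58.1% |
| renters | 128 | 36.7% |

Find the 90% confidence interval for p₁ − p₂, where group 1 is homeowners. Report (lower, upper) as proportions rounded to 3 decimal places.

SE₁ = √(p̂₁(1−p̂₁)/n₁) = √(0.5810·0.4190/664) = 0.01915; SE₂ = √(0.3670·0.6330/128) = 0.04260.
Independent samples: SE of the difference = √(SE₁² + SE₂²) = √(0.0003667225 + 0.00181476) = 0.04671.
z* for 90% confidence is 1.645, so the margin of error is 1.645 × 0.04671 = 0.07684.
Point estimate p̂₁ − p̂₂ = 0.5810 − 0.3670 = 0.2140.
0.2140 ± 0.07684 → (0.137, 0.291).

(0.137, 0.291)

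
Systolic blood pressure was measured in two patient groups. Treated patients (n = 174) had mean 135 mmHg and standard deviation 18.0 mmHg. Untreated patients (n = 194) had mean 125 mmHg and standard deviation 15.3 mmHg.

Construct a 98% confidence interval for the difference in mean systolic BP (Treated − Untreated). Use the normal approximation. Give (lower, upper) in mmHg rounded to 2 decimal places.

Standard errors of each mean: 18.0/√174 = 1.3646 and 15.3/√194 = 1.0985.
SE(x̄₁ − x̄₂) = √(1.3646² + 1.0985²) = 1.7518 for independent samples with unequal variances.
With z* = 2.326, the margin is 2.326 × 1.7518 = 4.0747.
x̄₁ − x̄₂ = 135 − 125 = 10.0000; the interval is 10.0000 ± 4.0747 = (5.93, 14.07).

(5.93, 14.07)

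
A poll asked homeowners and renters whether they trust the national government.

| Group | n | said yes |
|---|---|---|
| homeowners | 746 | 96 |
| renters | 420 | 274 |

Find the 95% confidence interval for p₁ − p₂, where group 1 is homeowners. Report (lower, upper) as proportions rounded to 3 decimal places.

First, p̂₁ = 96/746 = 0.1287; p̂₂ = 274/420 = 0.6524.
The two standard errors are √(0.1287×0.8713/746) = 0.01226 and √(0.6524×0.3476/420) = 0.02324.
Because the samples are independent, SE_diff = √(0.01226² + 0.02324²) = 0.02628.
Using z* = 1.960 for 95%, ME = 1.960 × 0.02628 = 0.05151.
p̂₁ − p̂₂ = -0.5237; interval -0.5237 ± 0.05151 gives (-0.575, -0.472).

(-0.575, -0.472)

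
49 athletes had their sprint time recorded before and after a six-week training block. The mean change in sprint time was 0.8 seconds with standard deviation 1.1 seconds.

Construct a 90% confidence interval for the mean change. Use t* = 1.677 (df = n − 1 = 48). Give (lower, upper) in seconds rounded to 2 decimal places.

(0.54, 1.06)

This is a matched-pairs design, so SE = s_d/√n = 1.1/√49 = 0.1571.
Margin = 1.677 × 0.1571 = 0.2635; the interval is 0.8 ± 0.2635 = (0.54, 1.06).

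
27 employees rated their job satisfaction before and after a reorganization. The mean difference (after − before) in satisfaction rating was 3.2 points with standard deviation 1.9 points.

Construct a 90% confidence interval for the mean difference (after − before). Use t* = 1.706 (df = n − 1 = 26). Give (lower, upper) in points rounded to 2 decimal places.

Paired design: SE = s_d/√n = 1.9/√27 = 0.3657.
t* = 1.706; margin of error = 1.706 × 0.3657 = 0.6239.
3.2 ± 0.6239 → (2.58, 3.82).

(2.58, 3.82)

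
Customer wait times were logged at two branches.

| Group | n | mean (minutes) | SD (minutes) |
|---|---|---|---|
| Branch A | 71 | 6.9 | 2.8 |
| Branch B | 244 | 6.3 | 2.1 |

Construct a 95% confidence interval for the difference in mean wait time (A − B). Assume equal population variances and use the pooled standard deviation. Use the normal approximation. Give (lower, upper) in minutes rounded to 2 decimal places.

(0.00, 1.20)

Pooled variance s_p² = [70·2.8² + 243·2.1²] / (71+244−2) = 5.1771, so s_p = 2.2753.
SE_diff = s_p·√(1/n₁ + 1/n₂) = 2.2753·√(1/71 + 1/244) = 0.3068.
z* = 1.960; margin = 1.960 × 0.3068 = 0.6013.
Difference = 6.9 − 6.3 = 0.6000.
0.6000 ± 0.6013 → (0.00, 1.20).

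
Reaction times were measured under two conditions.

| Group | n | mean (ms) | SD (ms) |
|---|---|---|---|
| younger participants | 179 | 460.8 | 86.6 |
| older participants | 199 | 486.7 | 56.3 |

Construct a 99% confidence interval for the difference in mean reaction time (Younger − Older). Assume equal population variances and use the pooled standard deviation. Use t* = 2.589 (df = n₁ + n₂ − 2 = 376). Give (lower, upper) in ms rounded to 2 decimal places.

s_p = √[((n₁−1)s₁² + (n₂−1)s₂²)/(n₁+n₂−2)] = √[(178·86.6² + 198·56.3²)/376] = 72.2459.
SE = 72.2459·√(1/179 + 1/199) = 7.4423.
With t* = 2.589, margin = 2.589 × 7.4423 = 19.2681.
x̄₁ − x̄₂ = 460.8 − 486.7 = -25.9000; interval -25.9000 ± 19.2681 = (-45.17, -6.63).

(-45.17, -6.63)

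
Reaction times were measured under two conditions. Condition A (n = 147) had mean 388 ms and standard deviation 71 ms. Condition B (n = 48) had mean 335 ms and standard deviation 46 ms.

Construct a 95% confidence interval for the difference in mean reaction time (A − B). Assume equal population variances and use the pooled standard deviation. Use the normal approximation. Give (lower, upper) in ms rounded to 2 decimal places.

Pooled variance s_p² = [146·71² + 47·46²] / (147+48−2) = 4328.6943, so s_p = 65.7928.
SE_diff = s_p·√(1/n₁ + 1/n₂) = 65.7928·√(1/147 + 1/48) = 10.9375.
z* = 1.960; margin = 1.960 × 10.9375 = 21.4375.
Difference = 388 − 335 = 53.0000.
53.0000 ± 21.4375 → (31.56, 74.44).

(31.56, 74.44)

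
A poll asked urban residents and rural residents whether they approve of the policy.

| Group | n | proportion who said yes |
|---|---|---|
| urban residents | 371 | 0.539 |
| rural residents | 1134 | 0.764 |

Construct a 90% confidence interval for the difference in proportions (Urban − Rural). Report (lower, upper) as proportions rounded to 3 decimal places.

Each SE is √(p̂(1−p̂)/n): √(0.5390·0.4610/371) = 0.02588 and √(0.7640·0.2360/1134) = 0.01261.
SE(p̂₁ − p̂₂) = √(SE₁² + SE₂²) = √(0.0006697744 + 0.0001590121) = 0.02879, since the two samples are independent.
At 90% confidence z* = 1.645; margin = 1.645 × 0.02879 = 0.04736.
The difference is 0.5390 − 0.7640 = -0.2250, so the interval is -0.2250 ± 0.04736 = (-0.272, -0.178).

(-0.272, -0.178)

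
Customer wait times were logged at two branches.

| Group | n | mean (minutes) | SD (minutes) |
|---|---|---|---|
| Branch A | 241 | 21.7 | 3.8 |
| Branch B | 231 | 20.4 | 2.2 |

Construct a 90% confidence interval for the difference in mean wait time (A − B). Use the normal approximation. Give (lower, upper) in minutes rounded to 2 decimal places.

Per-group SEs: s₁/√n₁ = 3.8/√241 = 0.2448, s₂/√n₂ = 2.2/√231 = 0.1447.
Unpooled SE of the difference: √(0.05992704 + 0.02093809) = 0.2844.
Margin of error = z* · SE = 1.645 × 0.2844 = 0.4678.
x̄₁ − x̄₂ = 21.7 − 20.4 = 1.3000.
CI: 1.3000 ± 0.4678 = (0.83, 1.77).

(0.83, 1.77)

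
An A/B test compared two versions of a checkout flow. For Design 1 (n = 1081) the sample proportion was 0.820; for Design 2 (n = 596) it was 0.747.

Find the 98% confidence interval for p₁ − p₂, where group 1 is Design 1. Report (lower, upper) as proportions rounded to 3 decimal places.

The two standard errors are √(0.8200×0.1800/1081) = 0.01169 and √(0.7470×0.2530/596) = 0.01781.
Because the samples are independent, SE_diff = √(0.01169² + 0.01781²) = 0.02130.
Using z* = 2.326 for 98%, ME = 2.326 × 0.02130 = 0.04954.
p̂₁ − p̂₂ = 0.0730; interval 0.0730 ± 0.04954 gives (0.023, 0.123).

(0.023, 0.123)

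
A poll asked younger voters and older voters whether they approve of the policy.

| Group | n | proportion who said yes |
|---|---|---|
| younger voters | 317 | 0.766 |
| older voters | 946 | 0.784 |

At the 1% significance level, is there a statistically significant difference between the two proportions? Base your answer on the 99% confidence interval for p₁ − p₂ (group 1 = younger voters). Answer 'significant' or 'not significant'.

Each SE is √(p̂(1−p̂)/n): √(0.7660·0.2340/317) = 0.02378 and √(0.7840·0.2160/946) = 0.01338.
SE(p̂₁ − p̂₂) = √(SE₁² + SE₂²) = √(0.0005654884 + 0.0001790244) = 0.02729, since the two samples are independent.
At 99% confidence z* = 2.576; margin = 2.576 × 0.02729 = 0.07030.
The difference is 0.7660 − 0.7840 = -0.0180, so the interval is -0.0180 ± 0.07030 = (-0.08830, 0.05230).
The interval (-0.08830, 0.05230) contains 0, so the difference is not significant.

not significant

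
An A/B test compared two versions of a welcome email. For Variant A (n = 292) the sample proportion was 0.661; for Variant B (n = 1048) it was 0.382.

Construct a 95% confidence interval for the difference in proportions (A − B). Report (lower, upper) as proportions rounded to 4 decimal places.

The two standard errors are √(0.6610×0.3390/292) = 0.02770 and √(0.3820×0.6180/1048) = 0.01501.
Because the samples are independent, SE_diff = √(0.02770² + 0.01501²) = 0.03151.
Using z* = 1.960 for 95%, ME = 1.960 × 0.03151 = 0.06176.
p̂₁ − p̂₂ = 0.2790; interval 0.2790 ± 0.06176 gives (0.2172, 0.3408).

(0.2172, 0.3408)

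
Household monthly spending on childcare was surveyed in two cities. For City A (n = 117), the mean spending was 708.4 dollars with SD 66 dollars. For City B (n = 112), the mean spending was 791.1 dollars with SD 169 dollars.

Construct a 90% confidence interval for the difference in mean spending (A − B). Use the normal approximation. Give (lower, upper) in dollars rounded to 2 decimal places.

(-110.82, -54.58)

Per-group SEs: s₁/√n₁ = 66/√117 = 6.1017, s₂/√n₂ = 169/√112 = 15.9690.
Unpooled SE of the difference: √(37.23074289 + 255.008961) = 17.0950.
Margin of error = z* · SE = 1.645 × 17.0950 = 28.1213.
x̄₁ − x̄₂ = 708.4 − 791.1 = -82.7000.
CI: -82.7000 ± 28.1213 = (-110.82, -54.58).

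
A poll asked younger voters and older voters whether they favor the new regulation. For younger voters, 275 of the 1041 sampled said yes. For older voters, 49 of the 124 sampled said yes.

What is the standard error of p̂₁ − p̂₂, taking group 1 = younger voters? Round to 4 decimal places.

First, p̂₁ = 275/1041 = 0.2642; p̂₂ = 49/124 = 0.3952.
The two standard errors are √(0.2642×0.7358/1041) = 0.01367 and √(0.3952×0.6048/124) = 0.04390.
Because the samples are independent, SE_diff = √(0.01367² + 0.04390²) = 0.04598.

0.0460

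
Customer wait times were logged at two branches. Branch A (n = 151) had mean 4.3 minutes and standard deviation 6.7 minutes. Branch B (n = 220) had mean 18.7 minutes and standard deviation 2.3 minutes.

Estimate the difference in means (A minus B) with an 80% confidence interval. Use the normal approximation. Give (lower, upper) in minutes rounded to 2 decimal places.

(-15.13, -13.67)

Standard errors of each mean: 6.7/√151 = 0.5452 and 2.3/√220 = 0.1551.
SE(x̄₁ − x̄₂) = √(0.5452² + 0.1551²) = 0.5668 for independent samples with unequal variances.
With z* = 1.282, the margin is 1.282 × 0.5668 = 0.7266.
x̄₁ − x̄₂ = 4.3 − 18.7 = -14.4000; the interval is -14.4000 ± 0.7266 = (-15.13, -13.67).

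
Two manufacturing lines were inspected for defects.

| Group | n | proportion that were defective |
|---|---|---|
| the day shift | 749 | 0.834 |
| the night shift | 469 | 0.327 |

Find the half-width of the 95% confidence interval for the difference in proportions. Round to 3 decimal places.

0.050

The two standard errors are √(0.8340×0.1660/749) = 0.01360 and √(0.3270×0.6730/469) = 0.02166.
Because the samples are independent, SE_diff = √(0.01360² + 0.02166²) = 0.02558.
Using z* = 1.960 for 95%, ME = 1.960 × 0.02558 = 0.05014.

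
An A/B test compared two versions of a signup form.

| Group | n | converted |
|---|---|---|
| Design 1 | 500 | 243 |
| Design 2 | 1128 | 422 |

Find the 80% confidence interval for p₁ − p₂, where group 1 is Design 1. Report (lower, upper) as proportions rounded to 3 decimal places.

(0.078, 0.146)

First, p̂₁ = 243/500 = 0.4860; p̂₂ = 422/1128 = 0.3741.
The two standard errors are √(0.4860×0.5140/500) = 0.02235 and √(0.3741×0.6259/1128) = 0.01441.
Because the samples are independent, SE_diff = √(0.02235² + 0.01441²) = 0.02659.
Using z* = 1.282 for 80%, ME = 1.282 × 0.02659 = 0.03409.
p̂₁ − p̂₂ = 0.1119; interval 0.1119 ± 0.03409 gives (0.078, 0.146).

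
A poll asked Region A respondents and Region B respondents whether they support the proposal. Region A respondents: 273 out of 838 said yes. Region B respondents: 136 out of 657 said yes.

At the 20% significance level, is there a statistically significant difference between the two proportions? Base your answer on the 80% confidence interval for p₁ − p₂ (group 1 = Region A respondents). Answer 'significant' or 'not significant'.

significant

Sample proportions: 273/838 = 0.3258, 136/657 = 0.2070.
Each SE is √(p̂(1−p̂)/n): √(0.3258·0.6742/838) = 0.01619 and √(0.2070·0.7930/657) = 0.01581.
SE(p̂₁ − p̂₂) = √(SE₁² + SE₂²) = √(0.0002621161 + 0.0002499561) = 0.02263, since the two samples are independent.
At 80% confidence z* = 1.282; margin = 1.282 × 0.02263 = 0.02901.
The difference is 0.3258 − 0.2070 = 0.1188, so the interval is 0.1188 ± 0.02901 = (0.08979, 0.14781).
The interval (0.08979, 0.14781) does not contain 0, so the difference is significant.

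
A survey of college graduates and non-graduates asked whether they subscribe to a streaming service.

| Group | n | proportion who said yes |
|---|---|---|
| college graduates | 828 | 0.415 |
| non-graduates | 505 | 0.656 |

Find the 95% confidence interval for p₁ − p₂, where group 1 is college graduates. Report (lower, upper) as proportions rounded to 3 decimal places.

(-0.294, -0.188)

The two standard errors are √(0.4150×0.5850/828) = 0.01712 and √(0.6560×0.3440/505) = 0.02114.
Because the samples are independent, SE_diff = √(0.01712² + 0.02114²) = 0.02720.
Using z* = 1.960 for 95%, ME = 1.960 × 0.02720 = 0.05331.
p̂₁ − p̂₂ = -0.2410; interval -0.2410 ± 0.05331 gives (-0.294, -0.188).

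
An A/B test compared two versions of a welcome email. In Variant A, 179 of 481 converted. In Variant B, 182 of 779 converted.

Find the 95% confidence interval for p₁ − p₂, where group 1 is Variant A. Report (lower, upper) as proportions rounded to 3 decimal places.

p̂₁ = 179/481 = 0.3721 and p̂₂ = 182/779 = 0.2336.
SE₁ = √(p̂₁(1−p̂₁)/n₁) = √(0.3721·0.6279/481) = 0.02204; SE₂ = √(0.2336·0.7664/779) = 0.01516.
Independent samples: SE of the difference = √(SE₁² + SE₂²) = √(0.0004857616 + 0.0002298256) = 0.02675.
z* for 95% confidence is 1.960, so the margin of error is 1.960 × 0.02675 = 0.05243.
Point estimate p̂₁ − p̂₂ = 0.3721 − 0.2336 = 0.1385.
0.1385 ± 0.05243 → (0.086, 0.191).

(0.086, 0.191)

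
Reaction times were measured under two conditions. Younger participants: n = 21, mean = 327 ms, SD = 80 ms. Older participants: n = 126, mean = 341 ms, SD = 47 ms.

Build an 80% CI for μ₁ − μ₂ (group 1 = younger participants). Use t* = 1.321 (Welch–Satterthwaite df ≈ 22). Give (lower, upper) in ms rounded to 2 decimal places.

(-37.72, 9.72)

Standard errors of each mean: 80/√21 = 17.4574 and 47/√126 = 4.1871.
SE(x̄₁ − x̄₂) = √(17.4574² + 4.1871²) = 17.9525 for independent samples with unequal variances.
With t* = 1.321, the margin is 1.321 × 17.9525 = 23.7153.
x̄₁ − x̄₂ = 327 − 341 = -14.0000; the interval is -14.0000 ± 23.7153 = (-37.72, 9.72).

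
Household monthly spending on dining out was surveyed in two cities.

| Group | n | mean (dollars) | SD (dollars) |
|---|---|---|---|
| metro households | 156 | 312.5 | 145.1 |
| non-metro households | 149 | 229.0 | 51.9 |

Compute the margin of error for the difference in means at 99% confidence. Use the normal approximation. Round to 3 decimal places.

31.867

Per-group SEs: s₁/√n₁ = 145.1/√156 = 11.6173, s₂/√n₂ = 51.9/√149 = 4.2518.
Unpooled SE of the difference: √(134.96165929 + 18.07780324) = 12.3709.
Margin of error = z* · SE = 2.576 × 12.3709 = 31.8674.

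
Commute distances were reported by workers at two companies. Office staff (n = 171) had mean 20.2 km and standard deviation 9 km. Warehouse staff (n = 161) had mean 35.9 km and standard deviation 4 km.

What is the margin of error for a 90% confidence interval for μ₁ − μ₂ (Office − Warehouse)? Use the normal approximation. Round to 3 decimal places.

SE₁ = s₁/√n₁ = 9/√171 = 0.6882; SE₂ = 4/√161 = 0.3152.
Independent samples, unequal variances: SE_diff = √(SE₁² + SE₂²) = √(0.47361924 + 0.09935104) = 0.7569.
z* = 1.645, so margin of error = 1.645 × 0.7569 = 1.2451.

1.245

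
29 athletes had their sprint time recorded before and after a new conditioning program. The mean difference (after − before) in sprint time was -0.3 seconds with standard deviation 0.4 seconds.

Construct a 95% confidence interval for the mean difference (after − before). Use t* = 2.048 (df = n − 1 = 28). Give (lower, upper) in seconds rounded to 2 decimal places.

Paired design: SE = s_d/√n = 0.4/√29 = 0.0743.
t* = 2.048; margin of error = 2.048 × 0.0743 = 0.1522.
-0.3 ± 0.1522 → (-0.45, -0.15).

(-0.45, -0.15)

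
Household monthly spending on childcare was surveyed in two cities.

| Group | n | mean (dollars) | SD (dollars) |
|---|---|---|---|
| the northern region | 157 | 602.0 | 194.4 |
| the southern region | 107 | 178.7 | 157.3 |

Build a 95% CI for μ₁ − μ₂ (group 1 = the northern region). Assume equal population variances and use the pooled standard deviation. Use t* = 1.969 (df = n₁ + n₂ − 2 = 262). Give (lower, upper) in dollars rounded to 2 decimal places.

s_p = √[((n₁−1)s₁² + (n₂−1)s₂²)/(n₁+n₂−2)] = √[(156·194.4² + 106·157.3²)/262] = 180.3119.
SE = 180.3119·√(1/157 + 1/107) = 22.6040.
With t* = 1.969, margin = 1.969 × 22.6040 = 44.5073.
x̄₁ − x̄₂ = 602.0 − 178.7 = 423.3000; interval 423.3000 ± 44.5073 = (378.79, 467.81).

(378.79, 467.81)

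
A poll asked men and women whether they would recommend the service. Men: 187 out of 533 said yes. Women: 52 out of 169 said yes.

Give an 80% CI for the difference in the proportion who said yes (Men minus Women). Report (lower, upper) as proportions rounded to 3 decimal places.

First, p̂₁ = 187/533 = 0.3508; p̂₂ = 52/169 = 0.3077.
The two standard errors are √(0.3508×0.6492/533) = 0.02067 and √(0.3077×0.6923/169) = 0.03550.
Because the samples are independent, SE_diff = √(0.02067² + 0.03550²) = 0.04108.
Using z* = 1.282 for 80%, ME = 1.282 × 0.04108 = 0.05266.
p̂₁ − p̂₂ = 0.0431; interval 0.0431 ± 0.05266 gives (-0.010, 0.096).

(-0.010, 0.096)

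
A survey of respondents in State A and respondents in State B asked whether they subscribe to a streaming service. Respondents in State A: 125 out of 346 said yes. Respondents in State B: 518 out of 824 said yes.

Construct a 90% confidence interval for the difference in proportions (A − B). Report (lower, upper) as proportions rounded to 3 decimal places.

(-0.318, -0.217)

Sample proportions: 125/346 = 0.3613, 518/824 = 0.6286.
Each SE is √(p̂(1−p̂)/n): √(0.3613·0.6387/346) = 0.02583 and √(0.6286·0.3714/824) = 0.01683.
SE(p̂₁ − p̂₂) = √(SE₁² + SE₂²) = √(0.0006671889 + 0.0002832489) = 0.03083, since the two samples are independent.
At 90% confidence z* = 1.645; margin = 1.645 × 0.03083 = 0.05072.
The difference is 0.3613 − 0.6286 = -0.2673, so the interval is -0.2673 ± 0.05072 = (-0.318, -0.217).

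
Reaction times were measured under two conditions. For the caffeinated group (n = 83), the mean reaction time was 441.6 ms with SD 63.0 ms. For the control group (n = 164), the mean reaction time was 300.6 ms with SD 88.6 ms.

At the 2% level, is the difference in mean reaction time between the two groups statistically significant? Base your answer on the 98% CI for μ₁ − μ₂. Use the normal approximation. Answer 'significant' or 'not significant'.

SE₁ = s₁/√n₁ = 63.0/√83 = 6.9151; SE₂ = 88.6/√164 = 6.9185.
Independent samples, unequal variances: SE_diff = √(SE₁² + SE₂²) = √(47.81860801 + 47.86564225) = 9.7818.
z* = 2.326, so margin of error = 2.326 × 9.7818 = 22.7525.
Difference in means = 441.6 − 300.6 = 141.0000.
141.0000 ± 22.7525 → (118.2475, 163.7525).
The interval (118.2475, 163.7525) does not contain 0, so the difference is significant.

significant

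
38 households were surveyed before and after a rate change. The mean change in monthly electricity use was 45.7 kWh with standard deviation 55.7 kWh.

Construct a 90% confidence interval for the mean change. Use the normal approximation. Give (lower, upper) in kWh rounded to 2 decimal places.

(30.84, 60.56)

This is a matched-pairs design, so SE = s_d/√n = 55.7/√38 = 9.0357.
Margin = 1.645 × 9.0357 = 14.8637; the interval is 45.7 ± 14.8637 = (30.84, 60.56).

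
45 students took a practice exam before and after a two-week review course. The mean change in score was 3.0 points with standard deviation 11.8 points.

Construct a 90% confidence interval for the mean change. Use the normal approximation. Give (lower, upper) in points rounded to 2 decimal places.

(0.11, 5.89)

Paired design: SE = s_d/√n = 11.8/√45 = 1.7590.
z* = 1.645; margin of error = 1.645 × 1.7590 = 2.8936.
3.0 ± 2.8936 → (0.11, 5.89).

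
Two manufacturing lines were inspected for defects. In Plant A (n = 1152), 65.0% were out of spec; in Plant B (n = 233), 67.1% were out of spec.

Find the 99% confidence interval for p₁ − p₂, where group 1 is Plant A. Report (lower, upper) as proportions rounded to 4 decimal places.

Each SE is √(p̂(1−p̂)/n): √(0.6500·0.3500/1152) = 0.01405 and √(0.6710·0.3290/233) = 0.03078.
SE(p̂₁ − p̂₂) = √(SE₁² + SE₂²) = √(0.0001974025 + 0.0009474084) = 0.03384, since the two samples are independent.
At 99% confidence z* = 2.576; margin = 2.576 × 0.03384 = 0.08717.
The difference is 0.6500 − 0.6710 = -0.0210, so the interval is -0.0210 ± 0.08717 = (-0.1082, 0.0662).

(-0.1082, 0.0662)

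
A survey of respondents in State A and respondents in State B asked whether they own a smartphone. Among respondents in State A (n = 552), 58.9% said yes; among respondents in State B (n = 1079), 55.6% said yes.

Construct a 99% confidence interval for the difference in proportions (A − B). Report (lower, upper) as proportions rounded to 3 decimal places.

Each SE is √(p̂(1−p̂)/n): √(0.5890·0.4110/552) = 0.02094 and √(0.5560·0.4440/1079) = 0.01513.
SE(p̂₁ − p̂₂) = √(SE₁² + SE₂²) = √(0.0004384836 + 0.0002289169) = 0.02583, since the two samples are independent.
At 99% confidence z* = 2.576; margin = 2.576 × 0.02583 = 0.06654.
The difference is 0.5890 − 0.5560 = 0.0330, so the interval is 0.0330 ± 0.06654 = (-0.034, 0.100).

(-0.034, 0.100)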